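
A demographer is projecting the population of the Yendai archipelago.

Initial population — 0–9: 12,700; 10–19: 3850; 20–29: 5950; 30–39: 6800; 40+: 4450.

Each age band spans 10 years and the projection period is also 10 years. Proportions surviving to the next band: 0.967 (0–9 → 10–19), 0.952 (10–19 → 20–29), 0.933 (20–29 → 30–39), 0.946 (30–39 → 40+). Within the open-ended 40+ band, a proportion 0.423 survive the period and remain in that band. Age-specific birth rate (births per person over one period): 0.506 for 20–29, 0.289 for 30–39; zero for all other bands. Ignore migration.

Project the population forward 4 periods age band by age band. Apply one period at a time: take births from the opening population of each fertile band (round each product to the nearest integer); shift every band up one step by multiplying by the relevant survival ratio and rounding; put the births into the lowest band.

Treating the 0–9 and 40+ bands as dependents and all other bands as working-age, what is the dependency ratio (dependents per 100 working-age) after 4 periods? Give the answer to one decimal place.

132.5

Numbering the bands 1..5 from youngest to oldest:
Period 1:
Births: 5950 × 0.506 = 3011  |  6800 × 0.289 = 1965 → 4976
Band 2: 12700 × 0.967 = 12281
Band 3: 3850 × 0.952 = 3665
Band 4: 5950 × 0.933 = 5551
Band 5: 6800 × 0.946 + 4450 × 0.423 = 6433 + 1882 = 8315
Population now: 0–9=4976, 10–19=12281, 20–29=3665, 30–39=5551, 40+=8315
Period 2:
Births: 3665 × 0.506 = 1854  |  5551 × 0.289 = 1604 → 3458
Band 2: 4976 × 0.967 = 4812
Band 3: 12281 × 0.952 = 11692
Band 4: 3665 × 0.933 = 3419
Band 5: 5551 × 0.946 + 8315 × 0.423 = 5251 + 3517 = 8768
Population now: 0–9=3458, 10–19=4812, 20–29=11692, 30–39=3419, 40+=8768
Period 3:
Births: 11692 × 0.506 = 5916  |  3419 × 0.289 = 988 → 6904
Band 2: 3458 × 0.967 = 3344
Band 3: 4812 × 0.952 = 4581
Band 4: 11692 × 0.933 = 10909
Band 5: 3419 × 0.946 + 8768 × 0.423 = 3234 + 3709 = 6943
Population now: 0–9=6904, 10–19=3344, 20–29=4581, 30–39=10909, 40+=6943
Period 4:
Births: 4581 × 0.506 = 2318  |  10909 × 0.289 = 3153 → 5471
Band 2: 6904 × 0.967 = 6676
Band 3: 3344 × 0.952 = 3183
Band 4: 4581 × 0.933 = 4274
Band 5: 10909 × 0.946 + 6943 × 0.423 = 10320 + 2937 = 13257
Population now: 0–9=5471, 10–19=6676, 20–29=3183, 30–39=4274, 40+=13257
Dependents (band 0–9 + band 40+) = 5471 + 13257 = 18728; working-age = 14133; ratio = 18728/14133 × 100 = 132.5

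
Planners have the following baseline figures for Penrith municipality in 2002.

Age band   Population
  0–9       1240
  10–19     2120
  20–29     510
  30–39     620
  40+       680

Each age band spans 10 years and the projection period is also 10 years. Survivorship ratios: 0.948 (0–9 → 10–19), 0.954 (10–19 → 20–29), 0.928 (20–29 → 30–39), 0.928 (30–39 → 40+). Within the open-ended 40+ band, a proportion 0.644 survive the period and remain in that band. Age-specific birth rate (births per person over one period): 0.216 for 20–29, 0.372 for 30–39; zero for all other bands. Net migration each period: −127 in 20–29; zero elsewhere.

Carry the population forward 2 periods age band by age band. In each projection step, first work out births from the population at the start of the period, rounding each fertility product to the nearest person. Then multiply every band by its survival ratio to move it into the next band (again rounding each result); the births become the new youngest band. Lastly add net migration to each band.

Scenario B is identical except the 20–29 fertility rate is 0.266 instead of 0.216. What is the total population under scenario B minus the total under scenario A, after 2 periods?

120

Period 1.
Births: 510 * 0.216 = 110 ; 620 * 0.372 = 231 ⇒ total 341
10–19: 1240 * 0.948 = 1176
20–29: 2120 * 0.954 = 2022
30–39: 510 * 0.928 = 473
40+: 620 * 0.928 + 680 * 0.644 = 575 + 438 = 1013
Net migration: 20–29 − 127 → 1895
End of period: [341, 1176, 1895, 473, 1013]
Period 2.
Births: 1895 * 0.216 = 409 ; 473 * 0.372 = 176 ⇒ total 585
10–19: 341 * 0.948 = 323
20–29: 1176 * 0.954 = 1122
30–39: 1895 * 0.928 = 1759
40+: 473 * 0.928 + 1013 * 0.644 = 439 + 652 = 1091
Net migration: 20–29 − 127 → 995
End of period: [585, 323, 995, 1759, 1091]
Scenario A total after 2 periods: 4753
Scenario B projection —
Period 1.
Births: 510 * 0.266 = 136 ; 620 * 0.372 = 231 ⇒ total 367
10–19: 1240 * 0.948 = 1176
20–29: 2120 * 0.954 = 2022
30–39: 510 * 0.928 = 473
40+: 620 * 0.928 + 680 * 0.644 = 575 + 438 = 1013
Net migration: 20–29 − 127 → 1895
End of period: [367, 1176, 1895, 473, 1013]
Period 2.
Births: 1895 * 0.266 = 504 ; 473 * 0.372 = 176 ⇒ total 680
10–19: 367 * 0.948 = 348
20–29: 1176 * 0.954 = 1122
30–39: 1895 * 0.928 = 1759
40+: 473 * 0.928 + 1013 * 0.644 = 439 + 652 = 1091
Net migration: 20–29 − 127 → 995
End of period: [680, 348, 995, 1759, 1091]
Scenario B total after 2 periods: 4873
Difference B − A = 4873 − 4753 = 120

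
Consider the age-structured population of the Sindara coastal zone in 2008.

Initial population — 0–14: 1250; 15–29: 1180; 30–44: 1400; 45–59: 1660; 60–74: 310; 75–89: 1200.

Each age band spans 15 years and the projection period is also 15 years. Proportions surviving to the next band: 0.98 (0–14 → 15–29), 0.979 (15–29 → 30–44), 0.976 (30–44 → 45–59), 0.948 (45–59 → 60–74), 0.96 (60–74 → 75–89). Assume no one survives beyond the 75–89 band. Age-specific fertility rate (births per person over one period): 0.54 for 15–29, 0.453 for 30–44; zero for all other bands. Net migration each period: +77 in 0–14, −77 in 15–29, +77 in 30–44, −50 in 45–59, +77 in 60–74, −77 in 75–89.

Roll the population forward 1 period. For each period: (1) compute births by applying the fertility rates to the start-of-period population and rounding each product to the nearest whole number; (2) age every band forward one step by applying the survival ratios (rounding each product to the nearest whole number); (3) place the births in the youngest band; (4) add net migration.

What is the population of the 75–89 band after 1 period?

221

Period 1:
Births: 1180 × 0.54 = 637  |  1400 × 0.453 = 634 → 1271
15–29: 1250 × 0.98 = 1225
30–44: 1180 × 0.979 = 1155
45–59: 1400 × 0.976 = 1366
60–74: 1660 × 0.948 = 1574
75–89: 310 × 0.96 = 298
Net migration: 0–14 + 77 → 1348; 15–29 − 77 → 1148; 30–44 + 77 → 1232; 45–59 − 50 → 1316; 60–74 + 77 → 1651; 75–89 − 77 → 221
End of period: [1348, 1148, 1232, 1316, 1651, 221]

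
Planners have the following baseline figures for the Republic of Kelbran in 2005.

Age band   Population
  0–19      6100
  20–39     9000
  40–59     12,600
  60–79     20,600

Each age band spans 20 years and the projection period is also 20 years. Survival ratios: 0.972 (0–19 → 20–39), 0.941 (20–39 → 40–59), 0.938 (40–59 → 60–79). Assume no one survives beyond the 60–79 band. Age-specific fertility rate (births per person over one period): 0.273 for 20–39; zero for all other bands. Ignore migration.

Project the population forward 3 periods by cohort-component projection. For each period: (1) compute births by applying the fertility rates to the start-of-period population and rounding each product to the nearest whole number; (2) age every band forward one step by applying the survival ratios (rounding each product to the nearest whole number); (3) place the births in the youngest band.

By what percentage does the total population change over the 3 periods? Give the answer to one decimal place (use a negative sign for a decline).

Numbering the groups 1..4 from youngest to oldest:
[period 1]
Births: 9000 * 0.273 = 2457
Group 2: 6100 * 0.972 = 5929
Group 3: 9000 * 0.941 = 8469
Group 4: 12600 * 0.938 = 11819
Giving 2457 / 5929 / 8469 / 11819.
[period 2]
Births: 5929 * 0.273 = 1619
Group 2: 2457 * 0.972 = 2388
Group 3: 5929 * 0.941 = 5579
Group 4: 8469 * 0.938 = 7944
Giving 1619 / 2388 / 5579 / 7944.
[period 3]
Births: 2388 * 0.273 = 652
Group 2: 1619 * 0.972 = 1574
Group 3: 2388 * 0.941 = 2247
Group 4: 5579 * 0.938 = 5233
Giving 652 / 1574 / 2247 / 5233.
Total: 48300 → 9706; change = -38594; percentage change = -79.9%

-79.9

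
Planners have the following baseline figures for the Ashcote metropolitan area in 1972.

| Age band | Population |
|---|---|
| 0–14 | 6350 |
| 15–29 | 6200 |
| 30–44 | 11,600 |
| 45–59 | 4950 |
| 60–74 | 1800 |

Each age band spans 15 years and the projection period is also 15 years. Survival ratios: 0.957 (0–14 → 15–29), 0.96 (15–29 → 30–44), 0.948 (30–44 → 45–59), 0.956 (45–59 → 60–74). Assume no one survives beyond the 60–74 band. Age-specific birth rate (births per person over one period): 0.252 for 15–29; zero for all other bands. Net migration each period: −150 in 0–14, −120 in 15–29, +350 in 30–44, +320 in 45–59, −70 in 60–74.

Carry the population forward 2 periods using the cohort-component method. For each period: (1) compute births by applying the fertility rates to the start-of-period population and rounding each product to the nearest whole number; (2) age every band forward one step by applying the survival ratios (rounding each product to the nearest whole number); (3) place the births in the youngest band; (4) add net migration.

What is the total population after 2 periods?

Numbering the bands 1..5 from youngest to oldest:
Period 1.
Births: 6200 × 0.252 = 1562
Band 2: 6350 × 0.957 = 6077
Band 3: 6200 × 0.96 = 5952
Band 4: 11600 × 0.948 = 10997
Band 5: 4950 × 0.956 = 4732
Net migration: Band 1 − 150 → 1412; Band 2 − 120 → 5957; Band 3 + 350 → 6302; Band 4 + 320 → 11317; Band 5 − 70 → 4662
Population now: 0–14=1412, 15–29=5957, 30–44=6302, 45–59=11317, 60–74=4662
Period 2.
Births: 5957 × 0.252 = 1501
Band 2: 1412 × 0.957 = 1351
Band 3: 5957 × 0.96 = 5719
Band 4: 6302 × 0.948 = 5974
Band 5: 11317 × 0.956 = 10819
Net migration: Band 1 − 150 → 1351; Band 2 − 120 → 1231; Band 3 + 350 → 6069; Band 4 + 320 → 6294; Band 5 − 70 → 10749
Population now: 0–14=1351, 15–29=1231, 30–44=6069, 45–59=6294, 60–74=10749
Total after period 2: 1351 + 1231 + 6069 + 6294 + 10749 = 25694

25694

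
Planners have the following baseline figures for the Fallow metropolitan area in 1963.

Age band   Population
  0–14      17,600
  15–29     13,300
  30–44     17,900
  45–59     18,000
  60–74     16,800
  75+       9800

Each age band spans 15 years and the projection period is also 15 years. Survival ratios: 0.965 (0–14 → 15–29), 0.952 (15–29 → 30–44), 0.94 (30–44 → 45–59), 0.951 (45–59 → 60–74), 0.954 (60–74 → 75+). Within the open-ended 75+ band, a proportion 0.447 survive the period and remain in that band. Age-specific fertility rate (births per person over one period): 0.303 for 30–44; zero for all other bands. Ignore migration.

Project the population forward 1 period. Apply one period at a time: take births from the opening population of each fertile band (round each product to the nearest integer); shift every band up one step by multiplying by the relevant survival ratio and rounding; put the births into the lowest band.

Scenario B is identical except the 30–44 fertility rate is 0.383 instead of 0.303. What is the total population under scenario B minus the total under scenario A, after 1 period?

1432

Let band 1 be 0–14 through band 6 = 75+.
[period 1]
Births: 17900 * 0.303 = 5424
Band 2: 17600 * 0.965 = 16984
Band 3: 13300 * 0.952 = 12662
Band 4: 17900 * 0.94 = 16826
Band 5: 18000 * 0.951 = 17118
Band 6: 16800 * 0.954 + 9800 * 0.447 = 16027 + 4381 = 20408
End of period: [5424, 16984, 12662, 16826, 17118, 20408]
Scenario A total after 1 period: 89422
Scenario B projection —
[period 1]
Births: 17900 * 0.383 = 6856
Band 2: 17600 * 0.965 = 16984
Band 3: 13300 * 0.952 = 12662
Band 4: 17900 * 0.94 = 16826
Band 5: 18000 * 0.951 = 17118
Band 6: 16800 * 0.954 + 9800 * 0.447 = 16027 + 4381 = 20408
End of period: [6856, 16984, 12662, 16826, 17118, 20408]
Scenario B total after 1 period: 90854
Difference B − A = 90854 − 89422 = 1432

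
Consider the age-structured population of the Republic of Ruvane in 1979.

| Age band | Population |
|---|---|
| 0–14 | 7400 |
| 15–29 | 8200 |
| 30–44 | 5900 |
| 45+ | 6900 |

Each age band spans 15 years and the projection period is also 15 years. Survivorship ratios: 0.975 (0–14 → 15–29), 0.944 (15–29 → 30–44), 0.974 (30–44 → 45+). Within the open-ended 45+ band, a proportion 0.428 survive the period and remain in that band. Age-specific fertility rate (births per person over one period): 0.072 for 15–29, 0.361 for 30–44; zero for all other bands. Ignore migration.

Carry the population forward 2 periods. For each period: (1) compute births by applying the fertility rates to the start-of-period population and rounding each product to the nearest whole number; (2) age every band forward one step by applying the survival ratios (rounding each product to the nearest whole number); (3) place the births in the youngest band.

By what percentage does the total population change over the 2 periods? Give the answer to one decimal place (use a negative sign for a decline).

-15.3

After projecting period 1:
Births: 8200 * 0.072 = 590, 5900 * 0.361 = 2130 — total 2720
15–29: 7400 * 0.975 = 7215
30–44: 8200 * 0.944 = 7741
45+: 5900 * 0.974 + 6900 * 0.428 = 5747 + 2953 = 8700
→ [2720, 7215, 7741, 8700]
After projecting period 2:
Births: 7215 * 0.072 = 519, 7741 * 0.361 = 2795 — total 3314
15–29: 2720 * 0.975 = 2652
30–44: 7215 * 0.944 = 6811
45+: 7741 * 0.974 + 8700 * 0.428 = 7540 + 3724 = 11264
→ [3314, 2652, 6811, 11264]
Total: 28400 → 24041; change = -4359; percentage change = -15.3%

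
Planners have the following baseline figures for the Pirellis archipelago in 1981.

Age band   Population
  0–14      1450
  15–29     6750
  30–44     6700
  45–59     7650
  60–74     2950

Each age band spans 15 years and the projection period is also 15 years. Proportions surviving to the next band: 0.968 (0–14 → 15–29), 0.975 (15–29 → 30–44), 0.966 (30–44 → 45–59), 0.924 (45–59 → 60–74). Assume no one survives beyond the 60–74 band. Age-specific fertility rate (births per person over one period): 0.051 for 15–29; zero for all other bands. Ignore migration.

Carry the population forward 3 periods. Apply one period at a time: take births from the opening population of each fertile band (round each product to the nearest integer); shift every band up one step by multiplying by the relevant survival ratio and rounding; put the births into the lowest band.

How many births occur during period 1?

344

— Period 1 —
Births: 6750 × 0.051 = 344
15–29: 1450 × 0.968 = 1404
30–44: 6750 × 0.975 = 6581
45–59: 6700 × 0.966 = 6472
60–74: 7650 × 0.924 = 7069
Population now: 0–14=344, 15–29=1404, 30–44=6581, 45–59=6472, 60–74=7069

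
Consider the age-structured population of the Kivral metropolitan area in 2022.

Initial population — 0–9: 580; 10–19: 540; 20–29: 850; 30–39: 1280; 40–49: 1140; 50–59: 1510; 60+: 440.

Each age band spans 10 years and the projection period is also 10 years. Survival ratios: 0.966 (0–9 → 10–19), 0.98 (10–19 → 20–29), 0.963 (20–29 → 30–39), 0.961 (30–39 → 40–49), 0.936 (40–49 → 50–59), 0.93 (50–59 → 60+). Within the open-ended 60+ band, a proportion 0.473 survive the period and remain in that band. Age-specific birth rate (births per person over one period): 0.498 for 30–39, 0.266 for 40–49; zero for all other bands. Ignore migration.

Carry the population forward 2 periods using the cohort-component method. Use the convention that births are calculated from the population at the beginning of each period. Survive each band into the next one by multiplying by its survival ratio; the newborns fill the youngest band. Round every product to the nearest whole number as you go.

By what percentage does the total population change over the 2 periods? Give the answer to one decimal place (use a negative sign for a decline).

0.8

Call the bands 1 to 7, youngest first.
Period 1.
Births: 1280 × 0.498 = 637  |  1140 × 0.266 = 303 — total 940
Band 2: 580 × 0.966 = 560
Band 3: 540 × 0.98 = 529
Band 4: 850 × 0.963 = 819
Band 5: 1280 × 0.961 = 1230
Band 6: 1140 × 0.936 = 1067
Band 7: 1510 × 0.93 + 440 × 0.473 = 1404 + 208 = 1612
→ [940, 560, 529, 819, 1230, 1067, 1612]
Period 2.
Births: 819 × 0.498 = 408  |  1230 × 0.266 = 327 — total 735
Band 2: 940 × 0.966 = 908
Band 3: 560 × 0.98 = 549
Band 4: 529 × 0.963 = 509
Band 5: 819 × 0.961 = 787
Band 6: 1230 × 0.936 = 1151
Band 7: 1067 × 0.93 + 1612 × 0.473 = 992 + 762 = 1754
→ [735, 908, 549, 509, 787, 1151, 1754]
Total: 6340 → 6393; change = 53; percentage change = 0.8%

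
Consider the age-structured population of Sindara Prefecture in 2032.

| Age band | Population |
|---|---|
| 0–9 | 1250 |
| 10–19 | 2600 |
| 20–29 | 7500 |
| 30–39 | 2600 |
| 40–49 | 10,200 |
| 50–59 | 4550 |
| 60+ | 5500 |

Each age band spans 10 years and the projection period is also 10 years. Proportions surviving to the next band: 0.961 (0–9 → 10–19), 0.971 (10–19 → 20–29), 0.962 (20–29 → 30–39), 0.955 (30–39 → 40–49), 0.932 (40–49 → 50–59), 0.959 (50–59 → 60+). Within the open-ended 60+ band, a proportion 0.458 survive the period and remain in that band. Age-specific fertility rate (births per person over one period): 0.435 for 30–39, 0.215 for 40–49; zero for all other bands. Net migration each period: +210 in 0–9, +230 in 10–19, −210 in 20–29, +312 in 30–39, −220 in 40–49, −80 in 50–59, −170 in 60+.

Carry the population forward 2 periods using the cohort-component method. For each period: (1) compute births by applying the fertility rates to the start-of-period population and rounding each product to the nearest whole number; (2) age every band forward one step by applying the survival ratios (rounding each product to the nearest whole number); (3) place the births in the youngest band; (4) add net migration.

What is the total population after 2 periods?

Period 1.
Births: 2600 × 0.435 = 1131 ; 10200 × 0.215 = 2193 — total 3324
10–19: 1250 × 0.961 = 1201
20–29: 2600 × 0.971 = 2525
30–39: 7500 × 0.962 = 7215
40–49: 2600 × 0.955 = 2483
50–59: 10200 × 0.932 = 9506
60+: 4550 × 0.959 + 5500 × 0.458 = 4363 + 2519 = 6882
Net migration: 0–9 + 210 → 3534; 10–19 + 230 → 1431; 20–29 − 210 → 2315; 30–39 + 312 → 7527; 40–49 − 220 → 2263; 50–59 − 80 → 9426; 60+ − 170 → 6712
→ [3534, 1431, 2315, 7527, 2263, 9426, 6712]
Period 2.
Births: 7527 × 0.435 = 3274 ; 2263 × 0.215 = 487 — total 3761
10–19: 3534 × 0.961 = 3396
20–29: 1431 × 0.971 = 1390
30–39: 2315 × 0.962 = 2227
40–49: 7527 × 0.955 = 7188
50–59: 2263 × 0.932 = 2109
60+: 9426 × 0.959 + 6712 × 0.458 = 9040 + 3074 = 12114
Net migration: 0–9 + 210 → 3971; 10–19 + 230 → 3626; 20–29 − 210 → 1180; 30–39 + 312 → 2539; 40–49 − 220 → 6968; 50–59 − 80 → 2029; 60+ − 170 → 11944
→ [3971, 3626, 1180, 2539, 6968, 2029, 11944]
Total after period 2: 3971 + 3626 + 1180 + 2539 + 6968 + 2029 + 11944 = 32257

32257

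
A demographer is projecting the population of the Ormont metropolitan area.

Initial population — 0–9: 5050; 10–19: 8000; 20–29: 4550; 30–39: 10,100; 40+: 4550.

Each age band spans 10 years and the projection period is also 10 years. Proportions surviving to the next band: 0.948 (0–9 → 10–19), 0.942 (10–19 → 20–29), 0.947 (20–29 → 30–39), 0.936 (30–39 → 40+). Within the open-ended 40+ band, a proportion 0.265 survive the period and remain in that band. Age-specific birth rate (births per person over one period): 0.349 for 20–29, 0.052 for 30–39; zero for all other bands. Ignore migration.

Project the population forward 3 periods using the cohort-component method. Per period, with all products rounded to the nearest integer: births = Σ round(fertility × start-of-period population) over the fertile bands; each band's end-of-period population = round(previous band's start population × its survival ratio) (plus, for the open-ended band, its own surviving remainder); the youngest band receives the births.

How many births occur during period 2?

2854

After projecting period 1:
Births: 4550 * 0.349 = 1588  |  10100 * 0.052 = 525 ⇒ total 2113
10–19: 5050 * 0.948 = 4787
20–29: 8000 * 0.942 = 7536
30–39: 4550 * 0.947 = 4309
40+: 10100 * 0.936 + 4550 * 0.265 = 9454 + 1206 = 10660
Population now: 0–9=2113, 10–19=4787, 20–29=7536, 30–39=4309, 40+=10660
After projecting period 2:
Births: 7536 * 0.349 = 2630  |  4309 * 0.052 = 224 ⇒ total 2854
10–19: 2113 * 0.948 = 2003
20–29: 4787 * 0.942 = 4509
30–39: 7536 * 0.947 = 7137
40+: 4309 * 0.936 + 10660 * 0.265 = 4033 + 2825 = 6858
Population now: 0–9=2854, 10–19=2003, 20–29=4509, 30–39=7137, 40+=6858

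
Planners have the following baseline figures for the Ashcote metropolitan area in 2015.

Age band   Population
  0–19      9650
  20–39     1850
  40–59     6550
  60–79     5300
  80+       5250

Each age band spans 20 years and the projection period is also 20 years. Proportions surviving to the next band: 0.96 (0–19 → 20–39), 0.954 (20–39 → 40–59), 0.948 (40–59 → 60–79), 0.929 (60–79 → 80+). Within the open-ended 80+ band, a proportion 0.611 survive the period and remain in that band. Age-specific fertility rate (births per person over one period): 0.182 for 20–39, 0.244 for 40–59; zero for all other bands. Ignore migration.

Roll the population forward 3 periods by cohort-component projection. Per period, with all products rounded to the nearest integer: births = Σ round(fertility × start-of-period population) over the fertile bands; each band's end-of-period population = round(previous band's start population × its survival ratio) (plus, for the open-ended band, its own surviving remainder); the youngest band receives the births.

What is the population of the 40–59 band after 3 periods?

Numbering the bands 1..5 from youngest to oldest:
After projecting period 1:
Births: 1850 × 0.182 = 337 ; 6550 × 0.244 = 1598 → 1935
Band 2: 9650 × 0.96 = 9264
Band 3: 1850 × 0.954 = 1765
Band 4: 6550 × 0.948 = 6209
Band 5: 5300 × 0.929 + 5250 × 0.611 = 4924 + 3208 = 8132
Population now: 0–19=1935, 20–39=9264, 40–59=1765, 60–79=6209, 80+=8132
After projecting period 2:
Births: 9264 × 0.182 = 1686 ; 1765 × 0.244 = 431 → 2117
Band 2: 1935 × 0.96 = 1858
Band 3: 9264 × 0.954 = 8838
Band 4: 1765 × 0.948 = 1673
Band 5: 6209 × 0.929 + 8132 × 0.611 = 5768 + 4969 = 10737
Population now: 0–19=2117, 20–39=1858, 40–59=8838, 60–79=1673, 80+=10737
After projecting period 3:
Births: 1858 × 0.182 = 338 ; 8838 × 0.244 = 2156 → 2494
Band 2: 2117 × 0.96 = 2032
Band 3: 1858 × 0.954 = 1773
Band 4: 8838 × 0.948 = 8378
Band 5: 1673 × 0.929 + 10737 × 0.611 = 1554 + 6560 = 8114
Population now: 0–19=2494, 20–39=2032, 40–59=1773, 60–79=8378, 80+=8114

1773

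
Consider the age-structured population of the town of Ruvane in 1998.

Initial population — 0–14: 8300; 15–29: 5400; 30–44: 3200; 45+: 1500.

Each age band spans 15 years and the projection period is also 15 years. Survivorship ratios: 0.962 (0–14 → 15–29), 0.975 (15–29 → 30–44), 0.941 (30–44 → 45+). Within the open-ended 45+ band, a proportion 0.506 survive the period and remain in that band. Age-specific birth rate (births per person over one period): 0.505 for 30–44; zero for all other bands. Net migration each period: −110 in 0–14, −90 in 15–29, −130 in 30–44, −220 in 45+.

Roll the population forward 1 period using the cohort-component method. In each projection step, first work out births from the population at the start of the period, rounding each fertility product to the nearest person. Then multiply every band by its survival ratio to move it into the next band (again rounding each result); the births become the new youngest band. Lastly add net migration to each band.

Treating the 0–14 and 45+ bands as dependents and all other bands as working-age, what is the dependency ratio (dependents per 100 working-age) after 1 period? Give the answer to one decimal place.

After projecting period 1:
Births: 3200 * 0.505 = 1616
15–29: 8300 * 0.962 = 7985
30–44: 5400 * 0.975 = 5265
45+: 3200 * 0.941 + 1500 * 0.506 = 3011 + 759 = 3770
Net migration: 0–14 − 110 → 1506; 15–29 − 90 → 7895; 30–44 − 130 → 5135; 45+ − 220 → 3550
Giving 1506 / 7895 / 5135 / 3550.
Dependents (band 0–14 + band 45+) = 1506 + 3550 = 5056; working-age = 13030; ratio = 5056/13030 × 100 = 38.8

38.8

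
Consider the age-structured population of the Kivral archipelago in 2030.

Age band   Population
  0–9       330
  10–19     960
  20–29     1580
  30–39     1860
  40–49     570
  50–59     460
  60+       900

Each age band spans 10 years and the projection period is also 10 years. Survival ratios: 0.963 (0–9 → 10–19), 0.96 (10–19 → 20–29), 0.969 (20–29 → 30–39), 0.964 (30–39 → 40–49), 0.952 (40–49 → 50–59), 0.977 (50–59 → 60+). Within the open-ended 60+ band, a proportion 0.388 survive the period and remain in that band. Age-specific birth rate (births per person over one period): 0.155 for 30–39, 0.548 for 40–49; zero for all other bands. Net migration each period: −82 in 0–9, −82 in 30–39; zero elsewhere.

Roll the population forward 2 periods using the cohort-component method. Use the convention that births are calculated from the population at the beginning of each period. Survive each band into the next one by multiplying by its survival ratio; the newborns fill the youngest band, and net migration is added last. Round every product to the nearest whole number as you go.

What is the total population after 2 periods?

Period 1.
Births: 1860 × 0.155 = 288  |  570 × 0.548 = 312 ⇒ total 600
10–19: 330 × 0.963 = 318
20–29: 960 × 0.96 = 922
30–39: 1580 × 0.969 = 1531
40–49: 1860 × 0.964 = 1793
50–59: 570 × 0.952 = 543
60+: 460 × 0.977 + 900 × 0.388 = 449 + 349 = 798
Net migration: 0–9 − 82 → 518; 30–39 − 82 → 1449
Population now: 0–9=518, 10–19=318, 20–29=922, 30–39=1449, 40–49=1793, 50–59=543, 60+=798
Period 2.
Births: 1449 × 0.155 = 225  |  1793 × 0.548 = 983 ⇒ total 1208
10–19: 518 × 0.963 = 499
20–29: 318 × 0.96 = 305
30–39: 922 × 0.969 = 893
40–49: 1449 × 0.964 = 1397
50–59: 1793 × 0.952 = 1707
60+: 543 × 0.977 + 798 × 0.388 = 531 + 310 = 841
Net migration: 0–9 − 82 → 1126; 30–39 − 82 → 811
Population now: 0–9=1126, 10–19=499, 20–29=305, 30–39=811, 40–49=1397, 50–59=1707, 60+=841
Total after period 2: 1126 + 499 + 305 + 811 + 1397 + 1707 + 841 = 6686

6686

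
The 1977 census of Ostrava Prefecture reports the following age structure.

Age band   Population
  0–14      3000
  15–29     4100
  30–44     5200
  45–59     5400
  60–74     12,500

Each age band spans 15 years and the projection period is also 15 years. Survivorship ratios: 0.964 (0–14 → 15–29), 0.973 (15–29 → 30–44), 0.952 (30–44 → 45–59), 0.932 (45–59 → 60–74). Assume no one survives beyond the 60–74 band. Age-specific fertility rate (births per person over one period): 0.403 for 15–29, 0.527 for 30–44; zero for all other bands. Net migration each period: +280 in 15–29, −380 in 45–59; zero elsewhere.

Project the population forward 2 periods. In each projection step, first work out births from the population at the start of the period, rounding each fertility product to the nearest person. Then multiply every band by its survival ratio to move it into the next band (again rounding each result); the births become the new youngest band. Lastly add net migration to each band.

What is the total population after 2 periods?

18657

Numbering the groups 1..5 from youngest to oldest:
After projecting period 1:
Births: 4100 * 0.403 = 1652, 5200 * 0.527 = 2740 → total 4392
Group 2: 3000 * 0.964 = 2892
Group 3: 4100 * 0.973 = 3989
Group 4: 5200 * 0.952 = 4950
Group 5: 5400 * 0.932 = 5033
Net migration: Group 2 + 280 → 3172; Group 4 − 380 → 4570
End of period: [4392, 3172, 3989, 4570, 5033]
After projecting period 2:
Births: 3172 * 0.403 = 1278, 3989 * 0.527 = 2102 → total 3380
Group 2: 4392 * 0.964 = 4234
Group 3: 3172 * 0.973 = 3086
Group 4: 3989 * 0.952 = 3798
Group 5: 4570 * 0.932 = 4259
Net migration: Group 2 + 280 → 4514; Group 4 − 380 → 3418
End of period: [3380, 4514, 3086, 3418, 4259]
Total after period 2: 3380 + 4514 + 3086 + 3418 + 4259 = 18657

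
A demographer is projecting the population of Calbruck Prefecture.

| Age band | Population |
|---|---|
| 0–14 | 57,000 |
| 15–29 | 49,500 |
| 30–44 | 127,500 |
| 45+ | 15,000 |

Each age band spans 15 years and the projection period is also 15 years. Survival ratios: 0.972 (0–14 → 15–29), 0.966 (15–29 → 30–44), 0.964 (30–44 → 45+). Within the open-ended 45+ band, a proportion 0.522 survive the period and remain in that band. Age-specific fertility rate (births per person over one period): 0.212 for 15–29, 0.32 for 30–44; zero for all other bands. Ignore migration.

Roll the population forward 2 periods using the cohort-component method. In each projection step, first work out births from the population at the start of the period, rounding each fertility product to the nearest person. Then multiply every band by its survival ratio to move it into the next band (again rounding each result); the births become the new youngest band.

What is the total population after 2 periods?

244767

Numbering the groups 1..4 from youngest to oldest:
Period 1.
Births: 49500 × 0.212 = 10494 ; 127500 × 0.32 = 40800 → total 51294
Group 2: 57000 × 0.972 = 55404
Group 3: 49500 × 0.966 = 47817
Group 4: 127500 × 0.964 + 15000 × 0.522 = 122910 + 7830 = 130740
Giving 51294 / 55404 / 47817 / 130740.
Period 2.
Births: 55404 × 0.212 = 11746 ; 47817 × 0.32 = 15301 → total 27047
Group 2: 51294 × 0.972 = 49858
Group 3: 55404 × 0.966 = 53520
Group 4: 47817 × 0.964 + 130740 × 0.522 = 46096 + 68246 = 114342
Giving 27047 / 49858 / 53520 / 114342.
Total after period 2: 27047 + 49858 + 53520 + 114342 = 244767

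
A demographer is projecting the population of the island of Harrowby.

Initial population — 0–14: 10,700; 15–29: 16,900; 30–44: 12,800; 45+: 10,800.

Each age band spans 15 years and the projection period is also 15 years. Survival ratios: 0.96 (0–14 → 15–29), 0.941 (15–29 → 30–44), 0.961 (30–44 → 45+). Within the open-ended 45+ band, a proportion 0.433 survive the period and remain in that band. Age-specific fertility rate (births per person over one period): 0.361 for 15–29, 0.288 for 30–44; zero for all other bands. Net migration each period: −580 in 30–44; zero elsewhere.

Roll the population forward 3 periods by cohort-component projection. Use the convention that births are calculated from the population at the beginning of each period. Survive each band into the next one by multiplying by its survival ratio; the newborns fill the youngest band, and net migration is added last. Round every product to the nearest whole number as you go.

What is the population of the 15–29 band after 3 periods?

7796

[period 1]
Births: 16900 × 0.361 = 6101 ; 12800 × 0.288 = 3686 ⇒ total 9787
15–29: 10700 × 0.96 = 10272
30–44: 16900 × 0.941 = 15903
45+: 12800 × 0.961 + 10800 × 0.433 = 12301 + 4676 = 16977
Net migration: 30–44 − 580 → 15323
→ [9787, 10272, 15323, 16977]
[period 2]
Births: 10272 × 0.361 = 3708 ; 15323 × 0.288 = 4413 ⇒ total 8121
15–29: 9787 × 0.96 = 9396
30–44: 10272 × 0.941 = 9666
45+: 15323 × 0.961 + 16977 × 0.433 = 14725 + 7351 = 22076
Net migration: 30–44 − 580 → 9086
→ [8121, 9396, 9086, 22076]
[period 3]
Births: 9396 × 0.361 = 3392 ; 9086 × 0.288 = 2617 ⇒ total 6009
15–29: 8121 × 0.96 = 7796
30–44: 9396 × 0.941 = 8842
45+: 9086 × 0.961 + 22076 × 0.433 = 8732 + 9559 = 18291
Net migration: 30–44 − 580 → 8262
→ [6009, 7796, 8262, 18291]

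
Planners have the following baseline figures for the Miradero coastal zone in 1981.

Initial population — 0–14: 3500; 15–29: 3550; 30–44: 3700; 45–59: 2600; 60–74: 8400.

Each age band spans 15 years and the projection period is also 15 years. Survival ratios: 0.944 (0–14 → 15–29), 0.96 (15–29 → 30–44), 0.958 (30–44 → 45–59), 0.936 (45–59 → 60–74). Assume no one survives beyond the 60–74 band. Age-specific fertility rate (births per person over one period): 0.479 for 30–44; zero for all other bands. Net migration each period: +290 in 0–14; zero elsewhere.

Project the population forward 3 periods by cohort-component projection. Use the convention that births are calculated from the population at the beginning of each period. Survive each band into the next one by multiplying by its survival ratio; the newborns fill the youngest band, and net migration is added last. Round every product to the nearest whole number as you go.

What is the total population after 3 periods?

— Period 1 —
Births: 3700 × 0.479 = 1772
15–29: 3500 × 0.944 = 3304
30–44: 3550 × 0.96 = 3408
45–59: 3700 × 0.958 = 3545
60–74: 2600 × 0.936 = 2434
Net migration: 0–14 + 290 → 2062
Population now: 0–14=2062, 15–29=3304, 30–44=3408, 45–59=3545, 60–74=2434
— Period 2 —
Births: 3408 × 0.479 = 1632
15–29: 2062 × 0.944 = 1947
30–44: 3304 × 0.96 = 3172
45–59: 3408 × 0.958 = 3265
60–74: 3545 × 0.936 = 3318
Net migration: 0–14 + 290 → 1922
Population now: 0–14=1922, 15–29=1947, 30–44=3172, 45–59=3265, 60–74=3318
— Period 3 —
Births: 3172 × 0.479 = 1519
15–29: 1922 × 0.944 = 1814
30–44: 1947 × 0.96 = 1869
45–59: 3172 × 0.958 = 3039
60–74: 3265 × 0.936 = 3056
Net migration: 0–14 + 290 → 1809
Population now: 0–14=1809, 15–29=1814, 30–44=1869, 45–59=3039, 60–74=3056
Total after period 3: 1809 + 1814 + 1869 + 3039 + 3056 = 11587

11587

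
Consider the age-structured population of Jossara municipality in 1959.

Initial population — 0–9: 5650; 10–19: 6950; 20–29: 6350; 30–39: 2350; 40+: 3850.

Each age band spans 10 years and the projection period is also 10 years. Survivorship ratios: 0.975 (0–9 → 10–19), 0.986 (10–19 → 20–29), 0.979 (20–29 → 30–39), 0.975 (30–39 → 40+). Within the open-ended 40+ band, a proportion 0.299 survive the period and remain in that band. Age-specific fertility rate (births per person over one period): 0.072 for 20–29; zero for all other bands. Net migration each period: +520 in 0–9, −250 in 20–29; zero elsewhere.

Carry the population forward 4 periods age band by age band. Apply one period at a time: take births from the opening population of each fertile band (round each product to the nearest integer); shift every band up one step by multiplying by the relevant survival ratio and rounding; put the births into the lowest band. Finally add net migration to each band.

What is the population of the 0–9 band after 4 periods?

570

Numbering the bands 1..5 from youngest to oldest:
Period 1.
Births: 6350 × 0.072 = 457
Band 2: 5650 × 0.975 = 5509
Band 3: 6950 × 0.986 = 6853
Band 4: 6350 × 0.979 = 6217
Band 5: 2350 × 0.975 + 3850 × 0.299 = 2291 + 1151 = 3442
Net migration: Band 1 + 520 → 977; Band 3 − 250 → 6603
→ [977, 5509, 6603, 6217, 3442]
Period 2.
Births: 6603 × 0.072 = 475
Band 2: 977 × 0.975 = 953
Band 3: 5509 × 0.986 = 5432
Band 4: 6603 × 0.979 = 6464
Band 5: 6217 × 0.975 + 3442 × 0.299 = 6062 + 1029 = 7091
Net migration: Band 1 + 520 → 995; Band 3 − 250 → 5182
→ [995, 953, 5182, 6464, 7091]
Period 3.
Births: 5182 × 0.072 = 373
Band 2: 995 × 0.975 = 970
Band 3: 953 × 0.986 = 940
Band 4: 5182 × 0.979 = 5073
Band 5: 6464 × 0.975 + 7091 × 0.299 = 6302 + 2120 = 8422
Net migration: Band 1 + 520 → 893; Band 3 − 250 → 690
→ [893, 970, 690, 5073, 8422]
Period 4.
Births: 690 × 0.072 = 50
Band 2: 893 × 0.975 = 871
Band 3: 970 × 0.986 = 956
Band 4: 690 × 0.979 = 676
Band 5: 5073 × 0.975 + 8422 × 0.299 = 4946 + 2518 = 7464
Net migration: Band 1 + 520 → 570; Band 3 − 250 → 706
→ [570, 871, 706, 676, 7464]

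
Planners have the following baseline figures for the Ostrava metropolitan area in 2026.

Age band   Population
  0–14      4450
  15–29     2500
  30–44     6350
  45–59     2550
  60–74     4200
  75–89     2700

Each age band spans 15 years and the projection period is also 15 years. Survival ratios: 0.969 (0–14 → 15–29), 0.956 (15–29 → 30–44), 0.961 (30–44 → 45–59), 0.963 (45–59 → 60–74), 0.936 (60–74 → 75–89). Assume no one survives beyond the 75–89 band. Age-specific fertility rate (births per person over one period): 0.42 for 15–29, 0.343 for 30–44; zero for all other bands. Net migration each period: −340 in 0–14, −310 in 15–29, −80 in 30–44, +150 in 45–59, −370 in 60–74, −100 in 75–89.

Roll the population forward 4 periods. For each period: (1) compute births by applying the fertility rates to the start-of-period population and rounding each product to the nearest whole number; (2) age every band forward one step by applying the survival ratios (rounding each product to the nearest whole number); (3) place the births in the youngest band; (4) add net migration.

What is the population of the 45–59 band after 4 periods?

2359

Call the groups 1 to 6, youngest first.
After projecting period 1:
Births: 2500 × 0.42 = 1050, 6350 × 0.343 = 2178 → 3228
Group 2: 4450 × 0.969 = 4312
Group 3: 2500 × 0.956 = 2390
Group 4: 6350 × 0.961 = 6102
Group 5: 2550 × 0.963 = 2456
Group 6: 4200 × 0.936 = 3931
Net migration: Group 1 − 340 → 2888; Group 2 − 310 → 4002; Group 3 − 80 → 2310; Group 4 + 150 → 6252; Group 5 − 370 → 2086; Group 6 − 100 → 3831
→ [2888, 4002, 2310, 6252, 2086, 3831]
After projecting period 2:
Births: 4002 × 0.42 = 1681, 2310 × 0.343 = 792 → 2473
Group 2: 2888 × 0.969 = 2798
Group 3: 4002 × 0.956 = 3826
Group 4: 2310 × 0.961 = 2220
Group 5: 6252 × 0.963 = 6021
Group 6: 2086 × 0.936 = 1952
Net migration: Group 1 − 340 → 2133; Group 2 − 310 → 2488; Group 3 − 80 → 3746; Group 4 + 150 → 2370; Group 5 − 370 → 5651; Group 6 − 100 → 1852
→ [2133, 2488, 3746, 2370, 5651, 1852]
After projecting period 3:
Births: 2488 × 0.42 = 1045, 3746 × 0.343 = 1285 → 2330
Group 2: 2133 × 0.969 = 2067
Group 3: 2488 × 0.956 = 2379
Group 4: 3746 × 0.961 = 3600
Group 5: 2370 × 0.963 = 2282
Group 6: 5651 × 0.936 = 5289
Net migration: Group 1 − 340 → 1990; Group 2 − 310 → 1757; Group 3 − 80 → 2299; Group 4 + 150 → 3750; Group 5 − 370 → 1912; Group 6 − 100 → 5189
→ [1990, 1757, 2299, 3750, 1912, 5189]
After projecting period 4:
Births: 1757 × 0.42 = 738, 2299 × 0.343 = 789 → 1527
Group 2: 1990 × 0.969 = 1928
Group 3: 1757 × 0.956 = 1680
Group 4: 2299 × 0.961 = 2209
Group 5: 3750 × 0.963 = 3611
Group 6: 1912 × 0.936 = 1790
Net migration: Group 1 − 340 → 1187; Group 2 − 310 → 1618; Group 3 − 80 → 1600; Group 4 + 150 → 2359; Group 5 − 370 → 3241; Group 6 − 100 → 1690
→ [1187, 1618, 1600, 2359, 3241, 1690]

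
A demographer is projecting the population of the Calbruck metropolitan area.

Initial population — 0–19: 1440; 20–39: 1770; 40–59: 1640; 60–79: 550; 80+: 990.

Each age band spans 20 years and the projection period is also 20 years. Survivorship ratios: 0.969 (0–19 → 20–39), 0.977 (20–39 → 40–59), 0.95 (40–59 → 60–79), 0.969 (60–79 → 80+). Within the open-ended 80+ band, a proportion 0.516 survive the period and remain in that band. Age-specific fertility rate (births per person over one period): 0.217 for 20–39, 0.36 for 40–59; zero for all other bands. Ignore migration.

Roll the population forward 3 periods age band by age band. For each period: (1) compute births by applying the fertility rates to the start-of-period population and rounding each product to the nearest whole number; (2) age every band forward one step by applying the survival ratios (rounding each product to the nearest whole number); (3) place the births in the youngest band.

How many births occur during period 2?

After projecting period 1:
Births: 1770 × 0.217 = 384 ; 1640 × 0.36 = 590 → total 974
20–39: 1440 × 0.969 = 1395
40–59: 1770 × 0.977 = 1729
60–79: 1640 × 0.95 = 1558
80+: 550 × 0.969 + 990 × 0.516 = 533 + 511 = 1044
→ [974, 1395, 1729, 1558, 1044]
After projecting period 2:
Births: 1395 × 0.217 = 303 ; 1729 × 0.36 = 622 → total 925
20–39: 974 × 0.969 = 944
40–59: 1395 × 0.977 = 1363
60–79: 1729 × 0.95 = 1643
80+: 1558 × 0.969 + 1044 × 0.516 = 1510 + 539 = 2049
→ [925, 944, 1363, 1643, 2049]

925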